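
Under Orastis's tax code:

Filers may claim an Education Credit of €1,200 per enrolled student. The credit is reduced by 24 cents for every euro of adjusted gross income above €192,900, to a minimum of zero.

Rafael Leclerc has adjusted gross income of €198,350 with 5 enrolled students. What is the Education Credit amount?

Education Credit: base = 5 × €1,200 = €6,000. 24% of the €5,450 excess over €192,900 is €1,308; credit = €6,000 − €1,308 = €4,692.

€4,692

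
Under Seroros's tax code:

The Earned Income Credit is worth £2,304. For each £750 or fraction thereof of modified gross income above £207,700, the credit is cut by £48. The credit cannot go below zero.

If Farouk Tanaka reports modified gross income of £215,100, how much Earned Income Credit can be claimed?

Earned Income Credit: income exceeds £207,700 by £7,400, which is 10 full-or-partial £750 increments; reduction = 10 × £48 = £480, leaving £1,824.

£1,824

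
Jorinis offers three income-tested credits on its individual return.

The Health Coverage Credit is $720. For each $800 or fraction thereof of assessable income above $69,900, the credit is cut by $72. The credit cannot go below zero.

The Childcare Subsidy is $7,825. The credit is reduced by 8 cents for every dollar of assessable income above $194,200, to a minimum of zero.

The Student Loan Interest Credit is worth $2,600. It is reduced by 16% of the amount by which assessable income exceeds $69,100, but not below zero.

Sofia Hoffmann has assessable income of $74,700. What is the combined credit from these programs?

Health Coverage Credit: income exceeds $69,900 by $4,800, which is 6 full-or-partial $800 increments; reduction = 6 × $72 = $432, leaving $288.
Childcare Subsidy: $74,700 is at or below the $194,200 threshold, so the full $7,825 applies.
Student Loan Interest Credit: 16% of the $5,600 excess over $69,100 is $896; credit = $2,600 − $896 = $1,704.
Total: $288 + $7,825 + $1,704 = $9,817.

$9,817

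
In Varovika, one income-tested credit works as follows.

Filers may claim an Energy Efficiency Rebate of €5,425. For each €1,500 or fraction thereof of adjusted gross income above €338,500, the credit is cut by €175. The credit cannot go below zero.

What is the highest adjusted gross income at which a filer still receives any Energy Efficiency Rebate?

After 30 increments the reduction is 30 × €175 = €5,250, leaving €175; one more increment wipes it out. Increment 30 ends at excess 30 × €1,500 = €45,000, so the highest qualifying income is €338,500 + €45,000 = €383,500.

€383,500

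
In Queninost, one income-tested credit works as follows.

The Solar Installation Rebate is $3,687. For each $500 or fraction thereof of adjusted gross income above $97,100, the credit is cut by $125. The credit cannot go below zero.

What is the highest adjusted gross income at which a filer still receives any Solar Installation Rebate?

After 29 increments the reduction is 29 × $125 = $3,625, leaving $62; one more increment wipes it out. Increment 29 ends at excess 29 × $500 = $14,500, so the highest qualifying income is $97,100 + $14,500 = $111,600.

$111,600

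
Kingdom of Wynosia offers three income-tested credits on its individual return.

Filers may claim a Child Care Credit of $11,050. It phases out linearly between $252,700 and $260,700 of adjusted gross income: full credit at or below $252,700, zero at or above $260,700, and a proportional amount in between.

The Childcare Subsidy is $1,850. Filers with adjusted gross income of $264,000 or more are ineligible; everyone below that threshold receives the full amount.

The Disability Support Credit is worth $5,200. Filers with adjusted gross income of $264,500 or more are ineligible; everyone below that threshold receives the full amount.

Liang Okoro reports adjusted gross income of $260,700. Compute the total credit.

Child Care Credit: $260,700 is at or above $260,700, so the credit is $0.
Childcare Subsidy: $260,700 is below the $264,000 cutoff, so the full $1,850 applies.
Disability Support Credit: $260,700 is below the $264,500 cutoff, so the full $5,200 applies.
Total: $0 + $1,850 + $5,200 = $7,050.

$7,050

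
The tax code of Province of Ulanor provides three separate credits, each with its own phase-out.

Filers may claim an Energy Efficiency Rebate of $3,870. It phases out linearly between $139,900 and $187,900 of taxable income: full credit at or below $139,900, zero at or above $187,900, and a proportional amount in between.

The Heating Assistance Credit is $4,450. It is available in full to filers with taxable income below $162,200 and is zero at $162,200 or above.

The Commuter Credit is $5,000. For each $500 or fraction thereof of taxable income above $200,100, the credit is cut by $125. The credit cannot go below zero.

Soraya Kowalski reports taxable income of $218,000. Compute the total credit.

$500

Energy Efficiency Rebate: $218,000 is at or above $187,900, so the credit is $0.
Heating Assistance Credit: $218,000 meets or exceeds the $162,200 cutoff, so the credit is $0.
Commuter Credit: income exceeds $200,100 by $17,900, which is 36 full-or-partial $500 increments; reduction = 36 × $125 = $4,500, leaving $500.
Total: $0 + $0 + $500 = $500.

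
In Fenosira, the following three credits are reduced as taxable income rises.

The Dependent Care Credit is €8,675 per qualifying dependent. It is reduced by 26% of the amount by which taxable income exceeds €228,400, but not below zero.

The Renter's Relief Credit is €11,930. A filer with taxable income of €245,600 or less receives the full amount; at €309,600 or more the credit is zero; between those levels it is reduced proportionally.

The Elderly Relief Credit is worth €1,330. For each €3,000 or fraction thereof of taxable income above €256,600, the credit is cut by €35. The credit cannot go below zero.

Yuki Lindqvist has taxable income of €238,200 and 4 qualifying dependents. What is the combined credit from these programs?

Dependent Care Credit: base = 4 × €8,675 = €34,700. 26% of the €9,800 excess over €228,400 is €2,548; credit = €34,700 − €2,548 = €32,152.
Renter's Relief Credit: €238,200 is at or below the €245,600 threshold, so the full €11,930 applies.
Elderly Relief Credit: €238,200 is at or below the €256,600 threshold, so the full €1,330 applies.
Total: €32,152 + €11,930 + €1,330 = €45,412.

€45,412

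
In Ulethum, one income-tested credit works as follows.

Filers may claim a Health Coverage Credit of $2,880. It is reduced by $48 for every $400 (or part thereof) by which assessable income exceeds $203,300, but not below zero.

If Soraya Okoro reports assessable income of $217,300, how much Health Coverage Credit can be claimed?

Health Coverage Credit: income exceeds $203,300 by $14,000, which is 35 full-or-partial $400 increments; reduction = 35 × $48 = $1,680, leaving $1,200.

$1,200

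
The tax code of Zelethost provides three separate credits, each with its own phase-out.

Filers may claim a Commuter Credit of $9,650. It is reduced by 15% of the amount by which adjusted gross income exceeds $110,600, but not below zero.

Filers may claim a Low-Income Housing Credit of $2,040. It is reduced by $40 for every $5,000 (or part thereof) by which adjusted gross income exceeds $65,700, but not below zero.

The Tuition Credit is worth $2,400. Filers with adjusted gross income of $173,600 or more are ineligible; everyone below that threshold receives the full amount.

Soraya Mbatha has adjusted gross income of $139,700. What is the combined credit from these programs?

Commuter Credit: 15% of the $29,100 excess over $110,600 is $4,365; credit = $9,650 − $4,365 = $5,285.
Low-Income Housing Credit: income exceeds $65,700 by $74,000, which is 15 full-or-partial $5,000 increments; reduction = 15 × $40 = $600, leaving $1,440.
Tuition Credit: $139,700 is below the $173,600 cutoff, so the full $2,400 applies.
Total: $5,285 + $1,440 + $2,400 = $9,125.

$9,125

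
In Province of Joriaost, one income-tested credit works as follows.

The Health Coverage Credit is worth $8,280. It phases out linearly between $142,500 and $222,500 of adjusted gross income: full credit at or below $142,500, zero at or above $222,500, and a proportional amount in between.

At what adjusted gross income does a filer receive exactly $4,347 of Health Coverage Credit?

$4,347 is 4,347/8,280 of the full $8,280, so 3,933/8,280 of the $80,000 range has been used: income = $142,500 + $80,000 × 3,933/8,280 = $180,500.

$180,500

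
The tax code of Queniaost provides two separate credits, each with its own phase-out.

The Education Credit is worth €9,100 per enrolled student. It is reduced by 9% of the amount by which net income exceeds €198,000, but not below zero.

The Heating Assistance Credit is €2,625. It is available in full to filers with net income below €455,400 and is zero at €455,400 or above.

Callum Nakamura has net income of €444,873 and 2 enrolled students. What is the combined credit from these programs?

€2,625

Education Credit: base = 2 × €9,100 = €18,200. 9% of the €246,873 excess over €198,000 is €22,218.57 ≥ base, so the credit is €0.
Heating Assistance Credit: €444,873 is below the €455,400 cutoff, so the full €2,625 applies.
Total: €0 + €2,625 = €2,625.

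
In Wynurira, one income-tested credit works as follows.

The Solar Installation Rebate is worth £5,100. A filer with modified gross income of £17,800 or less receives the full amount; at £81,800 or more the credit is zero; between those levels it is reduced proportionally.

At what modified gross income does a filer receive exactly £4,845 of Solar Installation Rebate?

£21,000

£4,845 is 4,845/5,100 of the full £5,100, so 255/5,100 of the £64,000 range has been used: income = £17,800 + £64,000 × 255/5,100 = £21,000.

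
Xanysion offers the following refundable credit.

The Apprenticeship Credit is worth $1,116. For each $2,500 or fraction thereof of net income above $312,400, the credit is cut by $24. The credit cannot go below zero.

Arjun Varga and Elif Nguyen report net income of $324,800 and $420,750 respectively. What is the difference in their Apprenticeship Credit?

Arjun ($324,800): Apprenticeship Credit: income exceeds $312,400 by $12,400, which is 5 full-or-partial $2,500 increments; reduction = 5 × $24 = $120, leaving $996.
Elif ($420,750): Apprenticeship Credit: income exceeds $312,400 by $108,350, which is 44 full-or-partial $2,500 increments; reduction = 44 × $24 = $1,056, leaving $60.
Difference: |$996 − $60| = $936.

$936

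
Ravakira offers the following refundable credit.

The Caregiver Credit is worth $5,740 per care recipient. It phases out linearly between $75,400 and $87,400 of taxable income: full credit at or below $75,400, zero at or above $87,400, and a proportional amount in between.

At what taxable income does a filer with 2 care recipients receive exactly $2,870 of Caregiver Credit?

Full credit = 2 × $5,740 = $11,480.
$2,870 is 2,870/11,480 of the full $11,480, so 8,610/11,480 of the $12,000 range has been used: income = $75,400 + $12,000 × 8,610/11,480 = $84,400.

$84,400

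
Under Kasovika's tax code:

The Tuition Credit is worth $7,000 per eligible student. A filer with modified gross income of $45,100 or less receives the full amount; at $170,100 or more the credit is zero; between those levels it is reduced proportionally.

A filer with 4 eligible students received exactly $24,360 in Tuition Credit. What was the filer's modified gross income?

$61,350

Full credit = 4 × $7,000 = $28,000.
$24,360 is 24,360/28,000 of the full $28,000, so 3,640/28,000 of the $125,000 range has been used: income = $45,100 + $125,000 × 3,640/28,000 = $61,350.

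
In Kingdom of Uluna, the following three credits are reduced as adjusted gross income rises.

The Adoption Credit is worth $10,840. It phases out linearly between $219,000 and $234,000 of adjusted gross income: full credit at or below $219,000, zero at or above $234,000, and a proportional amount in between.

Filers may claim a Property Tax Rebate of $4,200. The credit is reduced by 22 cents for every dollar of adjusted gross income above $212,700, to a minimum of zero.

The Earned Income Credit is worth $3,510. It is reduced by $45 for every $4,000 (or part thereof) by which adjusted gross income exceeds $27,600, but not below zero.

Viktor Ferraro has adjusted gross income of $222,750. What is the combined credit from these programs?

$11,424

Adoption Credit: $222,750 is $3,750 into a $15,000 phase-out range, leaving 11,250/15,000 of the credit: $10,840 × 11,250/15,000 = $8,130.
Property Tax Rebate: 22% of the $10,050 excess over $212,700 is $2,211; credit = $4,200 − $2,211 = $1,989.
Earned Income Credit: income exceeds $27,600 by $195,150, which is 49 full-or-partial $4,000 increments; reduction = 49 × $45 = $2,205, leaving $1,305.
Total: $8,130 + $1,989 + $1,305 = $11,424.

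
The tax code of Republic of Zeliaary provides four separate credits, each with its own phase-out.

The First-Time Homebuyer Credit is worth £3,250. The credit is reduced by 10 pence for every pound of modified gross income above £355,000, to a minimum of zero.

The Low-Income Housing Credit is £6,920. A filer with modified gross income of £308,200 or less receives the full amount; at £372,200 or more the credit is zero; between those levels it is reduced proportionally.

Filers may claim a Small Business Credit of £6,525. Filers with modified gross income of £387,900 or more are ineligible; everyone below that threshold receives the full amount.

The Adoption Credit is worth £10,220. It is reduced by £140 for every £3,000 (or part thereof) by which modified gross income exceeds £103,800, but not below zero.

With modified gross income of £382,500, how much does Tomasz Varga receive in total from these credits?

First-Time Homebuyer Credit: 10% of the £27,500 excess over £355,000 is £2,750; credit = £3,250 − £2,750 = £500.
Low-Income Housing Credit: £382,500 is at or above £372,200, so the credit is £0.
Small Business Credit: £382,500 is below the £387,900 cutoff, so the full £6,525 applies.
Adoption Credit: income exceeds £103,800 by £278,700 → 93 increments × £140 = £13,020 ≥ base, so the credit is £0.
Total: £500 + £0 + £6,525 + £0 = £7,025.

£7,025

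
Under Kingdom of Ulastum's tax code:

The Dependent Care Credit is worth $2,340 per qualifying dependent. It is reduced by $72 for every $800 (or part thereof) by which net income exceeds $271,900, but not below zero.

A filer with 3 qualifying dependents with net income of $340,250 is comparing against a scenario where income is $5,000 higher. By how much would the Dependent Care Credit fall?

At $340,250 — base = 3 × $2,340 = $7,020. income exceeds $271,900 by $68,350, which is 86 full-or-partial $800 increments; reduction = 86 × $72 = $6,192, leaving $828.
At $345,250 — base = 3 × $2,340 = $7,020. income exceeds $271,900 by $73,350, which is 92 full-or-partial $800 increments; reduction = 92 × $72 = $6,624, leaving $396.
Lost: $828 − $396 = $432.

$432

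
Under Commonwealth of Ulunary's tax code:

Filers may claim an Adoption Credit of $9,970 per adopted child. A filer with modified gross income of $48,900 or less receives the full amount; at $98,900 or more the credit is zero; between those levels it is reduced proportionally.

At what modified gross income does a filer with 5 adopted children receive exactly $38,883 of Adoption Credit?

$59,900

Full credit = 5 × $9,970 = $49,850.
$38,883 is 38,883/49,850 of the full $49,850, so 10,967/49,850 of the $50,000 range has been used: income = $48,900 + $50,000 × 10,967/49,850 = $59,900.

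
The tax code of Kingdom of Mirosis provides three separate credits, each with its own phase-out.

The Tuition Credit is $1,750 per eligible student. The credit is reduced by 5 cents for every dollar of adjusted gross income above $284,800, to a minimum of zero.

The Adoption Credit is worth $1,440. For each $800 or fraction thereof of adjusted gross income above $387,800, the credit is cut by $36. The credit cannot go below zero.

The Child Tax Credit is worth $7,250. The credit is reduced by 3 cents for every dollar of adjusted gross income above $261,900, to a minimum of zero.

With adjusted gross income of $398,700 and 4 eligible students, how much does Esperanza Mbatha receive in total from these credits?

$5,387

Tuition Credit: base = 4 × $1,750 = $7,000. 5% of the $113,900 excess over $284,800 is $5,695; credit = $7,000 − $5,695 = $1,305.
Adoption Credit: income exceeds $387,800 by $10,900, which is 14 full-or-partial $800 increments; reduction = 14 × $36 = $504, leaving $936.
Child Tax Credit: 3% of the $136,800 excess over $261,900 is $4,104; credit = $7,250 − $4,104 = $3,146.
Total: $1,305 + $936 + $3,146 = $5,387.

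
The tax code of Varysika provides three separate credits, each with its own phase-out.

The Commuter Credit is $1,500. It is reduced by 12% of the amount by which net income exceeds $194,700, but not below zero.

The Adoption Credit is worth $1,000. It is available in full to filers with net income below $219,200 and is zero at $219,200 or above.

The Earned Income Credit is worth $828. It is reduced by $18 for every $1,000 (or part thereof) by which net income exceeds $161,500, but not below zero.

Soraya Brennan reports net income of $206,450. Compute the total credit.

$1,108

Commuter Credit: 12% of the $11,750 excess over $194,700 is $1,410; credit = $1,500 − $1,410 = $90.
Adoption Credit: $206,450 is below the $219,200 cutoff, so the full $1,000 applies.
Earned Income Credit: income exceeds $161,500 by $44,950, which is 45 full-or-partial $1,000 increments; reduction = 45 × $18 = $810, leaving $18.
Total: $90 + $1,000 + $18 = $1,108.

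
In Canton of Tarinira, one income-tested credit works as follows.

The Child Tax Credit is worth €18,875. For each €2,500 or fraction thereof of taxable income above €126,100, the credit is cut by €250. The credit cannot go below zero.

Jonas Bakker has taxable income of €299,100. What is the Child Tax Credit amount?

Child Tax Credit: income exceeds €126,100 by €173,000, which is 70 full-or-partial €2,500 increments; reduction = 70 × €250 = €17,500, leaving €1,375.

€1,375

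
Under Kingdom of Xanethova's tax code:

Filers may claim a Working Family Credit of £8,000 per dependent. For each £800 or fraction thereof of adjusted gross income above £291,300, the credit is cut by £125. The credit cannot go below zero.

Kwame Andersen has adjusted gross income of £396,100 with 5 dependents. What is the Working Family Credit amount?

£23,625

Working Family Credit: base = 5 × £8,000 = £40,000. income exceeds £291,300 by £104,800, which is 131 full-or-partial £800 increments; reduction = 131 × £125 = £16,375, leaving £23,625.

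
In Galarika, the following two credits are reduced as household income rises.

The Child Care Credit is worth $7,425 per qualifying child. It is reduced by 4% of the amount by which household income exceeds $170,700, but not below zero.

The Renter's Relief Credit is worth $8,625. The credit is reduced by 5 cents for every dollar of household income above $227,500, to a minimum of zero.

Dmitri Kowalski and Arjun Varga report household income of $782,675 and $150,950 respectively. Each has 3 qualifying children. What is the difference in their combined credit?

$30,900

Dmitri ($782,675): Child Care Credit: base = 3 × $7,425 = $22,275. 4% of the $611,975 excess over $170,700 is $24,479 ≥ base, so the credit is $0. Renter's Relief Credit: 5% of the $555,175 excess over $227,500 is $27,758.75 ≥ base, so the credit is $0. total $0 + $0 = $0
Arjun ($150,950): Child Care Credit: base = 3 × $7,425 = $22,275. $150,950 is at or below the $170,700 threshold, so the full $22,275 applies. Renter's Relief Credit: $150,950 is at or below the $227,500 threshold, so the full $8,625 applies. total $22,275 + $8,625 = $30,900
Difference: |$0 − $30,900| = $30,900.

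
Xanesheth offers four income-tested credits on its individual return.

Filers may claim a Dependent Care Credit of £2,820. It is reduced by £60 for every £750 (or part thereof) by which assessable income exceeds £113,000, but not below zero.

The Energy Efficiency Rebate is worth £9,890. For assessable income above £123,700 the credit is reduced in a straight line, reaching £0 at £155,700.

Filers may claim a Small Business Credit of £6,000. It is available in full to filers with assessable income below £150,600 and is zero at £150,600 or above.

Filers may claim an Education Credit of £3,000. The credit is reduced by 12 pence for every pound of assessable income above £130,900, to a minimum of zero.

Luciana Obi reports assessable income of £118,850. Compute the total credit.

Dependent Care Credit: income exceeds £113,000 by £5,850, which is 8 full-or-partial £750 increments; reduction = 8 × £60 = £480, leaving £2,340.
Energy Efficiency Rebate: £118,850 is at or below the £123,700 threshold, so the full £9,890 applies.
Small Business Credit: £118,850 is below the £150,600 cutoff, so the full £6,000 applies.
Education Credit: £118,850 is at or below the £130,900 threshold, so the full £3,000 applies.
Total: £2,340 + £9,890 + £6,000 + £3,000 = £21,230.

£21,230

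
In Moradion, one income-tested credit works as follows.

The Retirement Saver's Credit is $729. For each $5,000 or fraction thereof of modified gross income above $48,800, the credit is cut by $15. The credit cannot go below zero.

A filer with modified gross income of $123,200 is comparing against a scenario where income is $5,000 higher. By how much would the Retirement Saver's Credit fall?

At $123,200 — income exceeds $48,800 by $74,400, which is 15 full-or-partial $5,000 increments; reduction = 15 × $15 = $225, leaving $504.
At $128,200 — income exceeds $48,800 by $79,400, which is 16 full-or-partial $5,000 increments; reduction = 16 × $15 = $240, leaving $489.
Lost: $504 − $489 = $15.

$15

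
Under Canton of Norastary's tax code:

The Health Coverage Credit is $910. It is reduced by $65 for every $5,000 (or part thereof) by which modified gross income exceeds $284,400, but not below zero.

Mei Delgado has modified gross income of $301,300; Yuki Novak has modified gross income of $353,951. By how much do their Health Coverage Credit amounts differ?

$650

Mei ($301,300): Health Coverage Credit: income exceeds $284,400 by $16,900, which is 4 full-or-partial $5,000 increments; reduction = 4 × $65 = $260, leaving $650.
Yuki ($353,951): Health Coverage Credit: income exceeds $284,400 by $69,551 → 14 increments × $65 = $910 ≥ base, so the credit is $0.
Difference: |$650 − $0| = $650.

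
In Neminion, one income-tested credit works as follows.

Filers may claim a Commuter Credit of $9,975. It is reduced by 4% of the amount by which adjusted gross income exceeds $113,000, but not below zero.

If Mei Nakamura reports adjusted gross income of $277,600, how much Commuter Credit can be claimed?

$3,391

Commuter Credit: 4% of the $164,600 excess over $113,000 is $6,584; credit = $9,975 − $6,584 = $3,391.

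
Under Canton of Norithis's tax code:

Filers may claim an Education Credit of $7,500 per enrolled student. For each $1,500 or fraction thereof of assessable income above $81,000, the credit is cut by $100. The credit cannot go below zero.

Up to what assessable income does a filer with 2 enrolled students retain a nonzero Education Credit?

$304,500

Full credit = 2 × $7,500 = $15,000.
After 149 increments the reduction is 149 × $100 = $14,900, leaving $100; one more increment wipes it out. Increment 149 ends at excess 149 × $1,500 = $223,500, so the highest qualifying income is $81,000 + $223,500 = $304,500.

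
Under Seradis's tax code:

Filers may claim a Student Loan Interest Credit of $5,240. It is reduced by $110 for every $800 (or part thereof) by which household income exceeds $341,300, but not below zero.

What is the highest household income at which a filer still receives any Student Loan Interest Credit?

$378,900

After 47 increments the reduction is 47 × $110 = $5,170, leaving $70; one more increment wipes it out. Increment 47 ends at excess 47 × $800 = $37,600, so the highest qualifying income is $341,300 + $37,600 = $378,900.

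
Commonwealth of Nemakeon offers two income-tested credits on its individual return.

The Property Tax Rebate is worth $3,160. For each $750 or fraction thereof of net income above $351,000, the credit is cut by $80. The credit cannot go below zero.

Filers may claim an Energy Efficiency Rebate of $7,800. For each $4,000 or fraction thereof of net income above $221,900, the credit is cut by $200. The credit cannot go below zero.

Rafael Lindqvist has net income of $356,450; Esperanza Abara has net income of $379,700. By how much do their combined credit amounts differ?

Rafael ($356,450): Property Tax Rebate: income exceeds $351,000 by $5,450, which is 8 full-or-partial $750 increments; reduction = 8 × $80 = $640, leaving $2,520. Energy Efficiency Rebate: income exceeds $221,900 by $134,550, which is 34 full-or-partial $4,000 increments; reduction = 34 × $200 = $6,800, leaving $1,000. total $2,520 + $1,000 = $3,520
Esperanza ($379,700): Property Tax Rebate: income exceeds $351,000 by $28,700, which is 39 full-or-partial $750 increments; reduction = 39 × $80 = $3,120, leaving $40. Energy Efficiency Rebate: income exceeds $221,900 by $157,800 → 40 increments × $200 = $8,000 ≥ base, so the credit is $0. total $40 + $0 = $40
Difference: |$3,520 − $40| = $3,480.

$3,480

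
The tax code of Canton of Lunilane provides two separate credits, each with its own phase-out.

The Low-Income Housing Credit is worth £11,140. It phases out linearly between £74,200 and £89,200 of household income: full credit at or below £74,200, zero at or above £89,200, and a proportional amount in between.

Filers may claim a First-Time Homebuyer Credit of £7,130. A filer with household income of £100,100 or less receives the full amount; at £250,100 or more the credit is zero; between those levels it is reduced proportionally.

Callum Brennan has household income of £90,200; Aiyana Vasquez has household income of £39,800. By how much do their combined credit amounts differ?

£11,140

Callum (£90,200): Low-Income Housing Credit: £90,200 is at or above £89,200, so the credit is £0. First-Time Homebuyer Credit: £90,200 is at or below the £100,100 threshold, so the full £7,130 applies. total £0 + £7,130 = £7,130
Aiyana (£39,800): Low-Income Housing Credit: £39,800 is at or below the £74,200 threshold, so the full £11,140 applies. First-Time Homebuyer Credit: £39,800 is at or below the £100,100 threshold, so the full £7,130 applies. total £11,140 + £7,130 = £18,270
Difference: |£7,130 − £18,270| = £11,140.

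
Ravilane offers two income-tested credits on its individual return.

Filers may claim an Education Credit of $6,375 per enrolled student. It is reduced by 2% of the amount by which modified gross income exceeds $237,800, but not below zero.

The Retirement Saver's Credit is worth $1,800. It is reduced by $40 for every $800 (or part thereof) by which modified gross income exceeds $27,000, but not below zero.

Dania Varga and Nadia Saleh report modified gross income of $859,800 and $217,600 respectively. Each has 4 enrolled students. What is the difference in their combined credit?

Dania ($859,800): Education Credit: base = 4 × $6,375 = $25,500. 2% of the $622,000 excess over $237,800 is $12,440; credit = $25,500 − $12,440 = $13,060. Retirement Saver's Credit: income exceeds $27,000 by $832,800 → 1041 increments × $40 = $41,640 ≥ base, so the credit is $0. total $13,060 + $0 = $13,060
Nadia ($217,600): Education Credit: base = 4 × $6,375 = $25,500. $217,600 is at or below the $237,800 threshold, so the full $25,500 applies. Retirement Saver's Credit: income exceeds $27,000 by $190,600 → 239 increments × $40 = $9,560 ≥ base, so the credit is $0. total $25,500 + $0 = $25,500
Difference: |$13,060 − $25,500| = $12,440.

$12,440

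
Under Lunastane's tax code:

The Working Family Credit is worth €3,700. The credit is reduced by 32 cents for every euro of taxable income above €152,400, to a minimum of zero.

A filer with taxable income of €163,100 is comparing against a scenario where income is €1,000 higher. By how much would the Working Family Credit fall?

At €163,100 — 32% of the €10,700 excess over €152,400 is €3,424; credit = €3,700 − €3,424 = €276.
At €164,100 — 32% of the €11,700 excess over €152,400 is €3,744 ≥ base, so the credit is €0.
Lost: €276 − €0 = €276.

€276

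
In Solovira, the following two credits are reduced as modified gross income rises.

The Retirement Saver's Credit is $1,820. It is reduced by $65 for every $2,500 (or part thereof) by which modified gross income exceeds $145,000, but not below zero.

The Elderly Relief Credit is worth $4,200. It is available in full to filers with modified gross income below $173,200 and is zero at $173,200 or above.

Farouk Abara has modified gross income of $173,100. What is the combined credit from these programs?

$5,240

Retirement Saver's Credit: income exceeds $145,000 by $28,100, which is 12 full-or-partial $2,500 increments; reduction = 12 × $65 = $780, leaving $1,040.
Elderly Relief Credit: $173,100 is below the $173,200 cutoff, so the full $4,200 applies.
Total: $1,040 + $4,200 = $5,240.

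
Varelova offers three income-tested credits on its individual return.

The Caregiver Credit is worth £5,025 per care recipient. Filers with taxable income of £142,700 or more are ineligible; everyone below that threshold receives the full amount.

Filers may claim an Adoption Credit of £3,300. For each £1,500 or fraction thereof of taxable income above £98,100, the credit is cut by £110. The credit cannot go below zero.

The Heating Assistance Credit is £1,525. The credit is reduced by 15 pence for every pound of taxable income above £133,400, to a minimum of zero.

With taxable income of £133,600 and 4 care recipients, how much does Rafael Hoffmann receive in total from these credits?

£22,255

Caregiver Credit: base = 4 × £5,025 = £20,100. £133,600 is below the £142,700 cutoff, so the full £20,100 applies.
Adoption Credit: income exceeds £98,100 by £35,500, which is 24 full-or-partial £1,500 increments; reduction = 24 × £110 = £2,640, leaving £660.
Heating Assistance Credit: 15% of the £200 excess over £133,400 is £30; credit = £1,525 − £30 = £1,495.
Total: £20,100 + £660 + £1,495 = £22,255.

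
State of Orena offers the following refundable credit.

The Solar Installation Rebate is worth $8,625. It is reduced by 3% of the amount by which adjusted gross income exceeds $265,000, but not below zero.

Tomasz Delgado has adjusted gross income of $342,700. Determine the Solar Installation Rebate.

Solar Installation Rebate: 3% of the $77,700 excess over $265,000 is $2,331; credit = $8,625 − $2,331 = $6,294.

$6,294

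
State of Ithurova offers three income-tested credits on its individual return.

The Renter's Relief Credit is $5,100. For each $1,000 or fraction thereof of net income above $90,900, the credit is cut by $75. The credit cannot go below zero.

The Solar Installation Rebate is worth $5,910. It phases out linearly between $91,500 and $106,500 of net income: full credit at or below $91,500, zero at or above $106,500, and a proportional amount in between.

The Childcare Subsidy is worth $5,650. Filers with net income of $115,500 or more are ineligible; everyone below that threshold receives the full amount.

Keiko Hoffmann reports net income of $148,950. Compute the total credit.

$675

Renter's Relief Credit: income exceeds $90,900 by $58,050, which is 59 full-or-partial $1,000 increments; reduction = 59 × $75 = $4,425, leaving $675.
Solar Installation Rebate: $148,950 is at or above $106,500, so the credit is $0.
Childcare Subsidy: $148,950 meets or exceeds the $115,500 cutoff, so the credit is $0.
Total: $675 + $0 + $0 = $675.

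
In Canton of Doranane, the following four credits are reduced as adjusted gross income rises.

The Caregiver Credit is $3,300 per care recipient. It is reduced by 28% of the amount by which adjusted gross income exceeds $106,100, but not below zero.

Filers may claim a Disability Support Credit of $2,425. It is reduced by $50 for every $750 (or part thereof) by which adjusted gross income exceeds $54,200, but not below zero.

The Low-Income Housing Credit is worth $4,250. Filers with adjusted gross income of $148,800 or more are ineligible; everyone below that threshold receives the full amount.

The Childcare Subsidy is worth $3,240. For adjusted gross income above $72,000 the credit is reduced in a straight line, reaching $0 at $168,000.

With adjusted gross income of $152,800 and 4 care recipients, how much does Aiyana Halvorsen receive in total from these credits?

$637

Caregiver Credit: base = 4 × $3,300 = $13,200. 28% of the $46,700 excess over $106,100 is $13,076; credit = $13,200 − $13,076 = $124.
Disability Support Credit: income exceeds $54,200 by $98,600 → 132 increments × $50 = $6,600 ≥ base, so the credit is $0.
Low-Income Housing Credit: $152,800 meets or exceeds the $148,800 cutoff, so the credit is $0.
Childcare Subsidy: $152,800 is $80,800 into a $96,000 phase-out range, leaving 15,200/96,000 of the credit: $3,240 × 15,200/96,000 = $513.
Total: $124 + $0 + $0 + $513 = $637.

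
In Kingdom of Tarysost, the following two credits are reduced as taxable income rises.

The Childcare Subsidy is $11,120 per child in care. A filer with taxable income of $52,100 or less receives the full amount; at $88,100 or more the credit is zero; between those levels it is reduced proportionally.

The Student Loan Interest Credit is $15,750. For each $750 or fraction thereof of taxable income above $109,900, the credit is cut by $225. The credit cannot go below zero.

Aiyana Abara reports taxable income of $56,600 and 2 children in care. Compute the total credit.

Childcare Subsidy: base = 2 × $11,120 = $22,240. $56,600 is $4,500 into a $36,000 phase-out range, leaving 31,500/36,000 of the credit: $22,240 × 31,500/36,000 = $19,460.
Student Loan Interest Credit: $56,600 is at or below the $109,900 threshold, so the full $15,750 applies.
Total: $19,460 + $15,750 = $35,210.

$35,210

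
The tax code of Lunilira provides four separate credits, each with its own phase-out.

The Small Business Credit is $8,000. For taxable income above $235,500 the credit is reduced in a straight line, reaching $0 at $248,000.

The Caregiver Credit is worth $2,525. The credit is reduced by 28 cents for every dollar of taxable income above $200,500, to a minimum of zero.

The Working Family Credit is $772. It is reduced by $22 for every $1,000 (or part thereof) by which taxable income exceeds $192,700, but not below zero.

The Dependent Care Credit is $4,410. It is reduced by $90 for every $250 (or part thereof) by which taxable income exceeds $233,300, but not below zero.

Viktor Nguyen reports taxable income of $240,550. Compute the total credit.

Small Business Credit: $240,550 is $5,050 into a $12,500 phase-out range, leaving 7,450/12,500 of the credit: $8,000 × 7,450/12,500 = $4,768.
Caregiver Credit: 28% of the $40,050 excess over $200,500 is $11,214 ≥ base, so the credit is $0.
Working Family Credit: income exceeds $192,700 by $47,850 → 48 increments × $22 = $1,056 ≥ base, so the credit is $0.
Dependent Care Credit: income exceeds $233,300 by $7,250, which is 29 full-or-partial $250 increments; reduction = 29 × $90 = $2,610, leaving $1,800.
Total: $4,768 + $0 + $0 + $1,800 = $6,568.

$6,568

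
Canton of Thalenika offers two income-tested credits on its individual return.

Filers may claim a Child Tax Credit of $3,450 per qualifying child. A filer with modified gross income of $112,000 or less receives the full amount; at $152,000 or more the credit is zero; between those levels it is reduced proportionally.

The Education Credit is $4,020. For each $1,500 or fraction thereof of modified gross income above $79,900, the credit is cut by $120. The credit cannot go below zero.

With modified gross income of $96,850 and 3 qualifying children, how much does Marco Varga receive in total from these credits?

Child Tax Credit: base = 3 × $3,450 = $10,350. $96,850 is at or below the $112,000 threshold, so the full $10,350 applies.
Education Credit: income exceeds $79,900 by $16,950, which is 12 full-or-partial $1,500 increments; reduction = 12 × $120 = $1,440, leaving $2,580.
Total: $10,350 + $2,580 = $12,930.

$12,930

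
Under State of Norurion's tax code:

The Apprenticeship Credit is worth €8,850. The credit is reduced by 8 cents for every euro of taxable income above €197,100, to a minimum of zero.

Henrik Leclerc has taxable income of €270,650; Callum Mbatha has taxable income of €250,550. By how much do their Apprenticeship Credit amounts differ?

Henrik (€270,650): Apprenticeship Credit: 8% of the €73,550 excess over €197,100 is €5,884; credit = €8,850 − €5,884 = €2,966.
Callum (€250,550): Apprenticeship Credit: 8% of the €53,450 excess over €197,100 is €4,276; credit = €8,850 − €4,276 = €4,574.
Difference: |€2,966 − €4,574| = €1,608.

€1,608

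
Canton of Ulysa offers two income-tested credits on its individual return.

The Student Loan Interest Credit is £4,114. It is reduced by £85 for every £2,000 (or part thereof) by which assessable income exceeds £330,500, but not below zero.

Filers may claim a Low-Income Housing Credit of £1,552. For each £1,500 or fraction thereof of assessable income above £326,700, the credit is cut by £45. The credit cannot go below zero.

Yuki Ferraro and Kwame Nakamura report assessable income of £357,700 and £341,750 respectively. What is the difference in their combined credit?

£1,130

Yuki (£357,700): Student Loan Interest Credit: income exceeds £330,500 by £27,200, which is 14 full-or-partial £2,000 increments; reduction = 14 × £85 = £1,190, leaving £2,924. Low-Income Housing Credit: income exceeds £326,700 by £31,000, which is 21 full-or-partial £1,500 increments; reduction = 21 × £45 = £945, leaving £607. total £2,924 + £607 = £3,531
Kwame (£341,750): Student Loan Interest Credit: income exceeds £330,500 by £11,250, which is 6 full-or-partial £2,000 increments; reduction = 6 × £85 = £510, leaving £3,604. Low-Income Housing Credit: income exceeds £326,700 by £15,050, which is 11 full-or-partial £1,500 increments; reduction = 11 × £45 = £495, leaving £1,057. total £3,604 + £1,057 = £4,661
Difference: |£3,531 − £4,661| = £1,130.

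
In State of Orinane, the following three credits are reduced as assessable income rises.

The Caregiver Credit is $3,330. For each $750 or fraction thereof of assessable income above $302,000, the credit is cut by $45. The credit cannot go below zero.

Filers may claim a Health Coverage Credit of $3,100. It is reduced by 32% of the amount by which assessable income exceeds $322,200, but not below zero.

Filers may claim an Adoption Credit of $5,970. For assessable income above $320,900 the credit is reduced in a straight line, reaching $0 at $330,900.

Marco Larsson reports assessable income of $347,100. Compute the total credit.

Caregiver Credit: income exceeds $302,000 by $45,100, which is 61 full-or-partial $750 increments; reduction = 61 × $45 = $2,745, leaving $585.
Health Coverage Credit: 32% of the $24,900 excess over $322,200 is $7,968 ≥ base, so the credit is $0.
Adoption Credit: $347,100 is at or above $330,900, so the credit is $0.
Total: $585 + $0 + $0 = $585.

$585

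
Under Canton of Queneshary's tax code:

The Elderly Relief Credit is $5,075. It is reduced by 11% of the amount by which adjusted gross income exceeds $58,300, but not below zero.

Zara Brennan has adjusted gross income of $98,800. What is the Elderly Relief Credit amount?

$620

Elderly Relief Credit: 11% of the $40,500 excess over $58,300 is $4,455; credit = $5,075 − $4,455 = $620.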